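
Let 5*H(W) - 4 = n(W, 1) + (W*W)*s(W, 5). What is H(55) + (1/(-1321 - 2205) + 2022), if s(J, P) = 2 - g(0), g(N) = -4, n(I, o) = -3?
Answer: 99648281/17630 ≈ 5652.2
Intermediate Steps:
s(J, P) = 6 (s(J, P) = 2 - 1*(-4) = 2 + 4 = 6)
H(W) = 1/5 + 6*W**2/5 (H(W) = 4/5 + (-3 + (W*W)*6)/5 = 4/5 + (-3 + W**2*6)/5 = 4/5 + (-3 + 6*W**2)/5 = 4/5 + (-3/5 + 6*W**2/5) = 1/5 + 6*W**2/5)
H(55) + (1/(-1321 - 2205) + 2022) = (1/5 + (6/5)*55**2) + (1/(-1321 - 2205) + 2022) = (1/5 + (6/5)*3025) + (1/(-3526) + 2022) = (1/5 + 3630) + (-1/3526 + 2022) = 18151/5 + 7129571/3526 = 99648281/17630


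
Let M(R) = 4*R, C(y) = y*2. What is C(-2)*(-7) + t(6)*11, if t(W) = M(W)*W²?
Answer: 9532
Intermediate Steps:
C(y) = 2*y
t(W) = 4*W³ (t(W) = (4*W)*W² = 4*W³)
C(-2)*(-7) + t(6)*11 = (2*(-2))*(-7) + (4*6³)*11 = -4*(-7) + (4*216)*11 = 28 + 864*11 = 28 + 9504 = 9532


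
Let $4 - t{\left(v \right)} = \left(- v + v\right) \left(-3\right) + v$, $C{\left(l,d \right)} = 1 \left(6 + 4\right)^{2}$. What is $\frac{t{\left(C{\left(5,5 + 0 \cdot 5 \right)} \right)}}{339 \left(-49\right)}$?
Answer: $\frac{32}{5537} \approx 0.0057793$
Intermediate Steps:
$C{\left(l,d \right)} = 100$ ($C{\left(l,d \right)} = 1 \cdot 10^{2} = 1 \cdot 100 = 100$)
$t{\left(v \right)} = 4 - v$ ($t{\left(v \right)} = 4 - \left(\left(- v + v\right) \left(-3\right) + v\right) = 4 - \left(0 \left(-3\right) + v\right) = 4 - \left(0 + v\right) = 4 - v$)
$\frac{t{\left(C{\left(5,5 + 0 \cdot 5 \right)} \right)}}{339 \left(-49\right)} = \frac{4 - 100}{339 \left(-49\right)} = \frac{4 - 100}{-16611} = \left(-96\right) \left(- \frac{1}{16611}\right) = \frac{32}{5537}$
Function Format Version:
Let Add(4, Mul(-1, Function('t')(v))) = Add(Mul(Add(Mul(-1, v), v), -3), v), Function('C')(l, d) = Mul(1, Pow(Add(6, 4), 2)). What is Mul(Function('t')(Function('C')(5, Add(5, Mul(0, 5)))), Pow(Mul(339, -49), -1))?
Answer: Rational(32, 5537) ≈ 0.0057793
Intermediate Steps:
Function('C')(l, d) = 100 (Function('C')(l, d) = Mul(1, Pow(10, 2)) = Mul(1, 100) = 100)
Function('t')(v) = Add(4, Mul(-1, v)) (Function('t')(v) = Add(4, Mul(-1, Add(Mul(Add(Mul(-1, v), v), -3), v))) = Add(4, Mul(-1, Add(Mul(0, -3), v))) = Add(4, Mul(-1, Add(0, v))) = Add(4, Mul(-1, v)))
Mul(Function('t')(Function('C')(5, Add(5, Mul(0, 5)))), Pow(Mul(339, -49), -1)) = Mul(Add(4, Mul(-1, 100)), Pow(Mul(339, -49), -1)) = Mul(Add(4, -100), Pow(-16611, -1)) = Mul(-96, Rational(-1, 16611)) = Rational(32, 5537)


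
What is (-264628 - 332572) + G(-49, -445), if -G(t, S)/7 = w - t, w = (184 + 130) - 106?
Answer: -598999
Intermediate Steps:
w = 208 (w = 314 - 106 = 208)
G(t, S) = -1456 + 7*t (G(t, S) = -7*(208 - t) = -1456 + 7*t)
(-264628 - 332572) + G(-49, -445) = (-264628 - 332572) + (-1456 + 7*(-49)) = -597200 + (-1456 - 343) = -597200 - 1799 = -598999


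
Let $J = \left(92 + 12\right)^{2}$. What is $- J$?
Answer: $-10816$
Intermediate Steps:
$J = 10816$ ($J = 104^{2} = 10816$)
$- J = \left(-1\right) 10816 = -10816$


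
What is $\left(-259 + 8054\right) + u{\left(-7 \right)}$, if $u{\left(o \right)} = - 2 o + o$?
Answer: $7802$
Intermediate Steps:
$u{\left(o \right)} = - o$
$\left(-259 + 8054\right) + u{\left(-7 \right)} = \left(-259 + 8054\right) - -7 = 7795 + 7 = 7802$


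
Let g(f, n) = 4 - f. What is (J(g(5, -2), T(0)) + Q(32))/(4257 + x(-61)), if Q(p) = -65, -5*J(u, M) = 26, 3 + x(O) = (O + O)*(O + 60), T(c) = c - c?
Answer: -351/21880 ≈ -0.016042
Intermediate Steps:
T(c) = 0
x(O) = -3 + 2*O*(60 + O) (x(O) = -3 + (O + O)*(O + 60) = -3 + (2*O)*(60 + O) = -3 + 2*O*(60 + O))
J(u, M) = -26/5 (J(u, M) = -⅕*26 = -26/5)
(J(g(5, -2), T(0)) + Q(32))/(4257 + x(-61)) = (-26/5 - 65)/(4257 + (-3 + 2*(-61)² + 120*(-61))) = -351/(5*(4257 + (-3 + 2*3721 - 7320))) = -351/(5*(4257 + (-3 + 7442 - 7320))) = -351/(5*(4257 + 119)) = -351/5/4376 = -351/5*1/4376 = -351/21880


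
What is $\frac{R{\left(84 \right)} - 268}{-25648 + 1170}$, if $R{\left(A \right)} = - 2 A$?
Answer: $\frac{218}{12239} \approx 0.017812$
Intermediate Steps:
$\frac{R{\left(84 \right)} - 268}{-25648 + 1170} = \frac{\left(-2\right) 84 - 268}{-25648 + 1170} = \frac{-168 - 268}{-24478} = \left(-436\right) \left(- \frac{1}{24478}\right) = \frac{218}{12239}$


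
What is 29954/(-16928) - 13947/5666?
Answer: -101453545/23978512 ≈ -4.2310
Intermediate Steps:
29954/(-16928) - 13947/5666 = 29954*(-1/16928) - 13947*1/5666 = -14977/8464 - 13947/5666 = -101453545/23978512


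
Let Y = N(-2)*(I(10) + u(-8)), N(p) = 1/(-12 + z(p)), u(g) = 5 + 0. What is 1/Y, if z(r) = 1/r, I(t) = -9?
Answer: 25/8 ≈ 3.1250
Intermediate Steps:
u(g) = 5
N(p) = 1/(-12 + 1/p)
Y = 8/25 (Y = (-1*(-2)/(-1 + 12*(-2)))*(-9 + 5) = -1*(-2)/(-1 - 24)*(-4) = -1*(-2)/(-25)*(-4) = -1*(-2)*(-1/25)*(-4) = -2/25*(-4) = 8/25 ≈ 0.32000)
1/Y = 1/(8/25) = 25/8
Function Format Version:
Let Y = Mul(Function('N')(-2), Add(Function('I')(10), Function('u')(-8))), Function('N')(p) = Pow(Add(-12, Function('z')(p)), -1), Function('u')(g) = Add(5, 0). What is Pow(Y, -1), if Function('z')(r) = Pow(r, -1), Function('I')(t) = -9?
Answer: Rational(25, 8) ≈ 3.1250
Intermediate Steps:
Function('u')(g) = 5
Function('N')(p) = Pow(Add(-12, Pow(p, -1)), -1)
Y = Rational(8, 25) (Y = Mul(Mul(-1, -2, Pow(Add(-1, Mul(12, -2)), -1)), Add(-9, 5)) = Mul(Mul(-1, -2, Pow(Add(-1, -24), -1)), -4) = Mul(Mul(-1, -2, Pow(-25, -1)), -4) = Mul(Mul(-1, -2, Rational(-1, 25)), -4) = Mul(Rational(-2, 25), -4) = Rational(8, 25) ≈ 0.32000)
Pow(Y, -1) = Pow(Rational(8, 25), -1) = Rational(25, 8)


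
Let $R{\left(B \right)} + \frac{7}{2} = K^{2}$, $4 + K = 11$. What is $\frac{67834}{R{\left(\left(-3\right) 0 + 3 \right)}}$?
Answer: $\frac{10436}{7} \approx 1490.9$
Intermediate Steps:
$K = 7$ ($K = -4 + 11 = 7$)
$R{\left(B \right)} = \frac{91}{2}$ ($R{\left(B \right)} = - \frac{7}{2} + 7^{2} = - \frac{7}{2} + 49 = \frac{91}{2}$)
$\frac{67834}{R{\left(\left(-3\right) 0 + 3 \right)}} = \frac{67834}{\frac{91}{2}} = 67834 \cdot \frac{2}{91} = \frac{10436}{7}$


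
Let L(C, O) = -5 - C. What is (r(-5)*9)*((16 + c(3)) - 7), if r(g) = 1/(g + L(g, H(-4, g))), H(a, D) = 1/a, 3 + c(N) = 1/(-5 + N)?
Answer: -99/10 ≈ -9.9000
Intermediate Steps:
c(N) = -3 + 1/(-5 + N)
H(a, D) = 1/a
r(g) = -1/5 (r(g) = 1/(g + (-5 - g)) = 1/(-5) = -1/5)
(r(-5)*9)*((16 + c(3)) - 7) = (-1/5*9)*((16 + (16 - 3*3)/(-5 + 3)) - 7) = -9*((16 + (16 - 9)/(-2)) - 7)/5 = -9*((16 - 1/2*7) - 7)/5 = -9*((16 - 7/2) - 7)/5 = -9*(25/2 - 7)/5 = -9/5*11/2 = -99/10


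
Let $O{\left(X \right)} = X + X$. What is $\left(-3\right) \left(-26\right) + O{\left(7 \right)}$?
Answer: $92$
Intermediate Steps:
$O{\left(X \right)} = 2 X$
$\left(-3\right) \left(-26\right) + O{\left(7 \right)} = \left(-3\right) \left(-26\right) + 2 \cdot 7 = 78 + 14 = 92$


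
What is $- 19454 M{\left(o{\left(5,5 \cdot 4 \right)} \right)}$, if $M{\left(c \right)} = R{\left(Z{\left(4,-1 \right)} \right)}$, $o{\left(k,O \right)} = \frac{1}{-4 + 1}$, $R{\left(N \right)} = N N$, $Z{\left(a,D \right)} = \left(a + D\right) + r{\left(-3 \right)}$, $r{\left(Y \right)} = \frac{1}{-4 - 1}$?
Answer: $- \frac{3812984}{25} \approx -1.5252 \cdot 10^{5}$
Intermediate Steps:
$r{\left(Y \right)} = - \frac{1}{5}$ ($r{\left(Y \right)} = \frac{1}{-5} = - \frac{1}{5}$)
$Z{\left(a,D \right)} = - \frac{1}{5} + D + a$ ($Z{\left(a,D \right)} = \left(a + D\right) - \frac{1}{5} = \left(D + a\right) - \frac{1}{5} = - \frac{1}{5} + D + a$)
$R{\left(N \right)} = N^{2}$
$o{\left(k,O \right)} = - \frac{1}{3}$ ($o{\left(k,O \right)} = \frac{1}{-3} = - \frac{1}{3}$)
$M{\left(c \right)} = \frac{196}{25}$ ($M{\left(c \right)} = \left(- \frac{1}{5} - 1 + 4\right)^{2} = \left(\frac{14}{5}\right)^{2} = \frac{196}{25}$)
$- 19454 M{\left(o{\left(5,5 \cdot 4 \right)} \right)} = \left(-19454\right) \frac{196}{25} = - \frac{3812984}{25}$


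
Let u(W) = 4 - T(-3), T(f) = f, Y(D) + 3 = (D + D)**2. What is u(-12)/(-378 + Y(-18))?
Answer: 7/915 ≈ 0.0076503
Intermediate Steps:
Y(D) = -3 + 4*D**2 (Y(D) = -3 + (D + D)**2 = -3 + (2*D)**2 = -3 + 4*D**2)
u(W) = 7 (u(W) = 4 - 1*(-3) = 4 + 3 = 7)
u(-12)/(-378 + Y(-18)) = 7/(-378 + (-3 + 4*(-18)**2)) = 7/(-378 + (-3 + 4*324)) = 7/(-378 + (-3 + 1296)) = 7/(-378 + 1293) = 7/915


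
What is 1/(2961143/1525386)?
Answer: 1525386/2961143 ≈ 0.51513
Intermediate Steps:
1/(2961143/1525386) = 1525386/2961143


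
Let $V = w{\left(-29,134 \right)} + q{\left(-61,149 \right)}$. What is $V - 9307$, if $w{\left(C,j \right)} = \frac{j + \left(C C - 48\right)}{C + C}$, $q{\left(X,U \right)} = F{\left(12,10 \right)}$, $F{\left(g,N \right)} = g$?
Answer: $- \frac{540037}{58} \approx -9311.0$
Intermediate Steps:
$q{\left(X,U \right)} = 12$
$w{\left(C,j \right)} = \frac{-48 + j + C^{2}}{2 C}$ ($w{\left(C,j \right)} = \frac{j + \left(C^{2} - 48\right)}{2 C} = \left(j + \left(-48 + C^{2}\right)\right) \frac{1}{2 C} = \left(-48 + j + C^{2}\right) \frac{1}{2 C} = \frac{-48 + j + C^{2}}{2 C}$)
$V = - \frac{231}{58}$ ($V = \frac{-48 + 134 + \left(-29\right)^{2}}{2 \left(-29\right)} + 12 = \frac{1}{2} \left(- \frac{1}{29}\right) \left(-48 + 134 + 841\right) + 12 = \frac{1}{2} \left(- \frac{1}{29}\right) 927 + 12 = - \frac{927}{58} + 12 = - \frac{231}{58} \approx -3.9828$)
$V - 9307 = - \frac{231}{58} - 9307 = - \frac{540037}{58}$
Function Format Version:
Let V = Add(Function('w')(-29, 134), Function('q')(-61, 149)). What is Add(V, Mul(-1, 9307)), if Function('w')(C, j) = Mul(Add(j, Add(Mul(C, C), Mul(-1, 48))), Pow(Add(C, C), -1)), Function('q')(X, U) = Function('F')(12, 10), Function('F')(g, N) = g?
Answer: Rational(-540037, 58) ≈ -9311.0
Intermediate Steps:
Function('q')(X, U) = 12
Function('w')(C, j) = Mul(Rational(1, 2), Pow(C, -1), Add(-48, j, Pow(C, 2))) (Function('w')(C, j) = Mul(Add(j, Add(Pow(C, 2), -48)), Pow(Mul(2, C), -1)) = Mul(Add(j, Add(-48, Pow(C, 2))), Mul(Rational(1, 2), Pow(C, -1))) = Mul(Add(-48, j, Pow(C, 2)), Mul(Rational(1, 2), Pow(C, -1))) = Mul(Rational(1, 2), Pow(C, -1), Add(-48, j, Pow(C, 2))))
V = Rational(-231, 58) (V = Add(Mul(Rational(1, 2), Pow(-29, -1), Add(-48, 134, Pow(-29, 2))), 12) = Add(Mul(Rational(1, 2), Rational(-1, 29), Add(-48, 134, 841)), 12) = Add(Mul(Rational(1, 2), Rational(-1, 29), 927), 12) = Add(Rational(-927, 58), 12) = Rational(-231, 58) ≈ -3.9828)
Add(V, Mul(-1, 9307)) = Add(Rational(-231, 58), Mul(-1, 9307)) = Add(Rational(-231, 58), -9307) = Rational(-540037, 58)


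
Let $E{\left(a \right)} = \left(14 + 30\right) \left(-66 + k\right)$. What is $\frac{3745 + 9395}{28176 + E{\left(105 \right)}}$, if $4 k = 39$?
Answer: $\frac{4380}{8567} \approx 0.51126$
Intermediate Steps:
$k = \frac{39}{4}$ ($k = \frac{1}{4} \cdot 39 = \frac{39}{4} \approx 9.75$)
$E{\left(a \right)} = -2475$ ($E{\left(a \right)} = \left(14 + 30\right) \left(-66 + \frac{39}{4}\right) = 44 \left(- \frac{225}{4}\right) = -2475$)
$\frac{3745 + 9395}{28176 + E{\left(105 \right)}} = \frac{3745 + 9395}{28176 - 2475} = \frac{13140}{25701} = 13140 \cdot \frac{1}{25701} = \frac{4380}{8567}$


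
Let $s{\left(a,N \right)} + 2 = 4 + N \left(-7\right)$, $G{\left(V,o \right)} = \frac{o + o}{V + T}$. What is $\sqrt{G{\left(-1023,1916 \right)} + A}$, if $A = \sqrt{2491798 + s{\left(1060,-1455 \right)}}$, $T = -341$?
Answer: $\frac{\sqrt{-326678 + 116281 \sqrt{2501985}}}{341} \approx 39.736$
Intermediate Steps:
$G{\left(V,o \right)} = \frac{2 o}{-341 + V}$ ($G{\left(V,o \right)} = \frac{o + o}{V - 341} = \frac{2 o}{-341 + V}$)
$s{\left(a,N \right)} = 2 - 7 N$ ($s{\left(a,N \right)} = -2 + \left(4 + N \left(-7\right)\right) = -2 - \left(-4 + 7 N\right) = 2 - 7 N$)
$A = \sqrt{2501985}$ ($A = \sqrt{2491798 + \left(2 - -10185\right)} = \sqrt{2491798 + \left(2 + 10185\right)} = \sqrt{2491798 + 10187} = \sqrt{2501985} \approx 1581.8$)
$\sqrt{G{\left(-1023,1916 \right)} + A} = \sqrt{2 \cdot 1916 \frac{1}{-341 - 1023} + \sqrt{2501985}} = \sqrt{2 \cdot 1916 \frac{1}{-1364} + \sqrt{2501985}} = \sqrt{2 \cdot 1916 \left(- \frac{1}{1364}\right) + \sqrt{2501985}} = \sqrt{- \frac{958}{341} + \sqrt{2501985}}$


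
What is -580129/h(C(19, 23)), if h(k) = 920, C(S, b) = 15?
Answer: -25223/40 ≈ -630.58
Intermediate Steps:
-580129/h(C(19, 23)) = -580129/920 = -580129*1/920 = -25223/40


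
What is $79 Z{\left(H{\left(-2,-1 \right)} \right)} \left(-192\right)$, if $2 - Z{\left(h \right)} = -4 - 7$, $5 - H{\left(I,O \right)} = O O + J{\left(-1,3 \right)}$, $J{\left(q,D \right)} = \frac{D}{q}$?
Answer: $-197184$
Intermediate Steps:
$H{\left(I,O \right)} = 8 - O^{2}$ ($H{\left(I,O \right)} = 5 - \left(O O + \frac{3}{-1}\right) = 5 - \left(O^{2} + 3 \left(-1\right)\right) = 5 - \left(O^{2} - 3\right) = 5 - \left(-3 + O^{2}\right) = 8 - O^{2}$)
$Z{\left(h \right)} = 13$ ($Z{\left(h \right)} = 2 - \left(-4 - 7\right) = 2 - -11 = 2 + 11 = 13$)
$79 Z{\left(H{\left(-2,-1 \right)} \right)} \left(-192\right) = 79 \cdot 13 \left(-192\right) = 1027 \left(-192\right) = -197184$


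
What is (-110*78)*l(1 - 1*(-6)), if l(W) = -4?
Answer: 34320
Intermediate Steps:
(-110*78)*l(1 - 1*(-6)) = -110*78*(-4) = -8580*(-4) = 34320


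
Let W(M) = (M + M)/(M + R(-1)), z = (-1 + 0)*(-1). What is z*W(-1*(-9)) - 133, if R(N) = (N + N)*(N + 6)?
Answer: -151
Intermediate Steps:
z = 1 (z = -1*(-1) = 1)
R(N) = 2*N*(6 + N) (R(N) = (2*N)*(6 + N) = 2*N*(6 + N))
W(M) = 2*M/(-10 + M) (W(M) = (M + M)/(M + 2*(-1)*(6 - 1)) = (2*M)/(M + 2*(-1)*5) = (2*M)/(M - 10) = (2*M)/(-10 + M) = 2*M/(-10 + M))
z*W(-1*(-9)) - 133 = 1*(2*(-1*(-9))/(-10 - 1*(-9))) - 133 = 1*(2*9/(-10 + 9)) - 133 = 1*(2*9/(-1)) - 133 = 1*(2*9*(-1)) - 133 = 1*(-18) - 133 = -18 - 133 = -151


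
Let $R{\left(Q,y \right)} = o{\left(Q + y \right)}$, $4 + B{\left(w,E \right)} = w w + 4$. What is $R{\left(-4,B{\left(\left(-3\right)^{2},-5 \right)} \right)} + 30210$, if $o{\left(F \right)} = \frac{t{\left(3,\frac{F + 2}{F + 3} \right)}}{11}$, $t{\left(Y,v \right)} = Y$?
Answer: $\frac{332313}{11} \approx 30210.0$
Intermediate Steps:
$B{\left(w,E \right)} = w^{2}$ ($B{\left(w,E \right)} = -4 + \left(w w + 4\right) = -4 + \left(w^{2} + 4\right) = -4 + \left(4 + w^{2}\right) = w^{2}$)
$o{\left(F \right)} = \frac{3}{11}$
$R{\left(Q,y \right)} = \frac{3}{11}$
$R{\left(-4,B{\left(\left(-3\right)^{2},-5 \right)} \right)} + 30210 = \frac{3}{11} + 30210 = \frac{332313}{11}$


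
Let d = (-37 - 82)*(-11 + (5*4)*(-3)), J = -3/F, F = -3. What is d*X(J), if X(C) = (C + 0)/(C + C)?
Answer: 8449/2 ≈ 4224.5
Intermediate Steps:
J = 1 (J = -3/(-3) = -3*(-1/3) = 1)
d = 8449 (d = -119*(-11 + 20*(-3)) = -119*(-11 - 60) = -119*(-71) = 8449)
X(C) = 1/2 (X(C) = C/((2*C)) = C*(1/(2*C)) = 1/2)
d*X(J) = 8449*(1/2) = 8449/2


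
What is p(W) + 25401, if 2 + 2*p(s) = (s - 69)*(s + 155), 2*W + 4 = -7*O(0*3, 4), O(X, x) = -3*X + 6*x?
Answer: 40105/2 ≈ 20053.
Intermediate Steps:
W = -86 (W = -2 + (-7*(-0*3 + 6*4))/2 = -2 + (-7*(-3*0 + 24))/2 = -2 + (-7*(0 + 24))/2 = -2 + (-7*24)/2 = -2 + (½)*(-168) = -2 - 84 = -86)
p(s) = -1 + (-69 + s)*(155 + s)/2 (p(s) = -1 + ((s - 69)*(s + 155))/2 = -1 + ((-69 + s)*(155 + s))/2 = -1 + (-69 + s)*(155 + s)/2)
p(W) + 25401 = (-10697/2 + (½)*(-86)² + 43*(-86)) + 25401 = (-10697/2 + (½)*7396 - 3698) + 25401 = (-10697/2 + 3698 - 3698) + 25401 = -10697/2 + 25401 = 40105/2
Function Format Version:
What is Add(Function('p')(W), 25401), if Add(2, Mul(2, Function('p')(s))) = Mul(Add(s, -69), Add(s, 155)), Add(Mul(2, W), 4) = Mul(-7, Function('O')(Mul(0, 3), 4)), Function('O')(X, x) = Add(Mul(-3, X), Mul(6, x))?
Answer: Rational(40105, 2) ≈ 20053.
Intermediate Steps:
W = -86 (W = Add(-2, Mul(Rational(1, 2), Mul(-7, Add(Mul(-3, Mul(0, 3)), Mul(6, 4))))) = Add(-2, Mul(Rational(1, 2), Mul(-7, Add(Mul(-3, 0), 24)))) = Add(-2, Mul(Rational(1, 2), Mul(-7, Add(0, 24)))) = Add(-2, Mul(Rational(1, 2), Mul(-7, 24))) = Add(-2, Mul(Rational(1, 2), -168)) = Add(-2, -84) = -86)
Function('p')(s) = Add(-1, Mul(Rational(1, 2), Add(-69, s), Add(155, s))) (Function('p')(s) = Add(-1, Mul(Rational(1, 2), Mul(Add(s, -69), Add(s, 155)))) = Add(-1, Mul(Rational(1, 2), Mul(Add(-69, s), Add(155, s)))) = Add(-1, Mul(Rational(1, 2), Add(-69, s), Add(155, s))))
Add(Function('p')(W), 25401) = Add(Add(Rational(-10697, 2), Mul(Rational(1, 2), Pow(-86, 2)), Mul(43, -86)), 25401) = Add(Add(Rational(-10697, 2), Mul(Rational(1, 2), 7396), -3698), 25401) = Add(Add(Rational(-10697, 2), 3698, -3698), 25401) = Add(Rational(-10697, 2), 25401) = Rational(40105, 2)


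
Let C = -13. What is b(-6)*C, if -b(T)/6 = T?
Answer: -468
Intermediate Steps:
b(T) = -6*T
b(-6)*C = -6*(-6)*(-13) = 36*(-13) = -468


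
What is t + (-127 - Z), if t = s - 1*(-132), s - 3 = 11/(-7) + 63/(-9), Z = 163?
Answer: -1145/7 ≈ -163.57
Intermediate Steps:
s = -39/7 (s = 3 + (11/(-7) + 63/(-9)) = 3 + (11*(-⅐) + 63*(-⅑)) = 3 + (-11/7 - 7) = 3 - 60/7 = -39/7 ≈ -5.5714)
t = 885/7 (t = -39/7 - 1*(-132) = -39/7 + 132 = 885/7 ≈ 126.43)
t + (-127 - Z) = 885/7 + (-127 - 1*163) = 885/7 + (-127 - 163) = 885/7 - 290 = -1145/7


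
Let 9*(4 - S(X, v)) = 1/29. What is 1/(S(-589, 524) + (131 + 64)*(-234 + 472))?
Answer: 261/12114053 ≈ 2.1545e-5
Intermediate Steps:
S(X, v) = 1043/261 (S(X, v) = 4 - 1/9/29 = 4 - 1/9*1/29 = 4 - 1/261 = 1043/261)
1/(S(-589, 524) + (131 + 64)*(-234 + 472)) = 1/(1043/261 + (131 + 64)*(-234 + 472)) = 1/(1043/261 + 195*238) = 1/(1043/261 + 46410) = 1/(12114053/261) = 261/12114053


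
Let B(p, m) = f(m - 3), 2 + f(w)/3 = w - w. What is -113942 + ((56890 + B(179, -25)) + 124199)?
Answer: 67141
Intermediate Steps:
f(w) = -6 (f(w) = -6 + 3*(w - w) = -6 + 3*0 = -6 + 0 = -6)
B(p, m) = -6
-113942 + ((56890 + B(179, -25)) + 124199) = -113942 + ((56890 - 6) + 124199) = -113942 + (56884 + 124199) = -113942 + 181083 = 67141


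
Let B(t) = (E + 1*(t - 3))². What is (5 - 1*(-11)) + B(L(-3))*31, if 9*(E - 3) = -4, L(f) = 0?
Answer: 1792/81 ≈ 22.123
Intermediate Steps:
E = 23/9 (E = 3 + (⅑)*(-4) = 3 - 4/9 = 23/9 ≈ 2.5556)
B(t) = (-4/9 + t)² (B(t) = (23/9 + 1*(t - 3))² = (23/9 + 1*(-3 + t))² = (23/9 + (-3 + t))² = (-4/9 + t)²)
(5 - 1*(-11)) + B(L(-3))*31 = (5 - 1*(-11)) + ((-4 + 9*0)²/81)*31 = (5 + 11) + ((-4 + 0)²/81)*31 = 16 + ((1/81)*(-4)²)*31 = 16 + ((1/81)*16)*31 = 16 + (16/81)*31 = 16 + 496/81 = 1792/81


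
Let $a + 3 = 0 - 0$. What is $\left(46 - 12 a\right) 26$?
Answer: $2132$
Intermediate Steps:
$a = -3$ ($a = -3 + \left(0 - 0\right) = -3 + \left(0 + 0\right) = -3 + 0 = -3$)
$\left(46 - 12 a\right) 26 = \left(46 - -36\right) 26 = \left(46 + 36\right) 26 = 82 \cdot 26 = 2132$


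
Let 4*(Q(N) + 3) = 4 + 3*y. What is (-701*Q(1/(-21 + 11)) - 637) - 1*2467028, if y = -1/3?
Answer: -9864351/4 ≈ -2.4661e+6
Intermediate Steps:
y = -1/3 (y = -1*1/3 = -1/3 ≈ -0.33333)
Q(N) = -9/4 (Q(N) = -3 + (4 + 3*(-1/3))/4 = -3 + (4 - 1)/4 = -3 + (1/4)*3 = -3 + 3/4 = -9/4)
(-701*Q(1/(-21 + 11)) - 637) - 1*2467028 = (-701*(-9/4) - 637) - 1*2467028 = (6309/4 - 637) - 2467028 = 3761/4 - 2467028 = -9864351/4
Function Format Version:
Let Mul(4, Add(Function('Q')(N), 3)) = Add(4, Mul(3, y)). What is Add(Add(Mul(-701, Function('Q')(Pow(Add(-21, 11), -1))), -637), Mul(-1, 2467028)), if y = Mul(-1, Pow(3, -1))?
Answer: Rational(-9864351, 4) ≈ -2.4661e+6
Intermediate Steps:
y = Rational(-1, 3) (y = Mul(-1, Rational(1, 3)) = Rational(-1, 3) ≈ -0.33333)
Function('Q')(N) = Rational(-9, 4) (Function('Q')(N) = Add(-3, Mul(Rational(1, 4), Add(4, Mul(3, Rational(-1, 3))))) = Add(-3, Mul(Rational(1, 4), Add(4, -1))) = Add(-3, Mul(Rational(1, 4), 3)) = Add(-3, Rational(3, 4)) = Rational(-9, 4))
Add(Add(Mul(-701, Function('Q')(Pow(Add(-21, 11), -1))), -637), Mul(-1, 2467028)) = Add(Add(Mul(-701, Rational(-9, 4)), -637), Mul(-1, 2467028)) = Add(Add(Rational(6309, 4), -637), -2467028) = Add(Rational(3761, 4), -2467028) = Rational(-9864351, 4)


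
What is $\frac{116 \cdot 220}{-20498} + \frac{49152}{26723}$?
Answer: $\frac{162773368}{273884027} \approx 0.59431$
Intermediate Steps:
$\frac{116 \cdot 220}{-20498} + \frac{49152}{26723} = 25520 \left(- \frac{1}{20498}\right) + 49152 \cdot \frac{1}{26723} = - \frac{12760}{10249} + \frac{49152}{26723} = \frac{162773368}{273884027}$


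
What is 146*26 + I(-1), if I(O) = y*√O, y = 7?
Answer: 3796 + 7*I ≈ 3796.0 + 7.0*I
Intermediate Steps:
I(O) = 7*√O
146*26 + I(-1) = 146*26 + 7*√(-1) = 3796 + 7*I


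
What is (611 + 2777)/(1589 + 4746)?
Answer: 484/905 ≈ 0.53481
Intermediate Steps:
(611 + 2777)/(1589 + 4746) = 3388/6335 = 3388*(1/6335) = 484/905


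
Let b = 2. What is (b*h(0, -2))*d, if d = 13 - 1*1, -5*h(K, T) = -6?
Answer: 144/5 ≈ 28.800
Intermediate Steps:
h(K, T) = 6/5 (h(K, T) = -⅕*(-6) = 6/5)
d = 12 (d = 13 - 1 = 12)
(b*h(0, -2))*d = (2*(6/5))*12 = (12/5)*12 = 144/5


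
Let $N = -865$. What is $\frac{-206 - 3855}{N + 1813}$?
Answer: $- \frac{4061}{948} \approx -4.2838$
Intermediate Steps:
$\frac{-206 - 3855}{N + 1813} = \frac{-206 - 3855}{-865 + 1813} = - \frac{4061}{948}$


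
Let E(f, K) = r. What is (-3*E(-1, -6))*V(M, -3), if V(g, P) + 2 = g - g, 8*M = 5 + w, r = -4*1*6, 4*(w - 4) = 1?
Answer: -144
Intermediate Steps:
w = 17/4 (w = 4 + (¼)*1 = 4 + ¼ = 17/4 ≈ 4.2500)
r = -24 (r = -4*6 = -24)
E(f, K) = -24
M = 37/32 (M = (5 + 17/4)/8 = (⅛)*(37/4) = 37/32 ≈ 1.1563)
V(g, P) = -2 (V(g, P) = -2 + (g - g) = -2 + 0 = -2)
(-3*E(-1, -6))*V(M, -3) = -3*(-24)*(-2) = 72*(-2) = -144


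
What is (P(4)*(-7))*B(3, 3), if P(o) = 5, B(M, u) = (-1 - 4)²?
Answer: -875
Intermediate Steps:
B(M, u) = 25 (B(M, u) = (-5)² = 25)
(P(4)*(-7))*B(3, 3) = (5*(-7))*25 = -35*25 = -875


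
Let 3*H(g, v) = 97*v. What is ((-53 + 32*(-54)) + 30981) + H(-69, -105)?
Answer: 25805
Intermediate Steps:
H(g, v) = 97*v/3 (H(g, v) = (97*v)/3 = 97*v/3)
((-53 + 32*(-54)) + 30981) + H(-69, -105) = ((-53 + 32*(-54)) + 30981) + (97/3)*(-105) = ((-53 - 1728) + 30981) - 3395 = (-1781 + 30981) - 3395 = 29200 - 3395 = 25805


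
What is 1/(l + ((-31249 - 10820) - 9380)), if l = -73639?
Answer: -1/125088 ≈ -7.9944e-6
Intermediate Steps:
1/(l + ((-31249 - 10820) - 9380)) = 1/(-73639 + ((-31249 - 10820) - 9380)) = 1/(-73639 + (-42069 - 9380)) = 1/(-73639 - 51449) = 1/(-125088) = -1/125088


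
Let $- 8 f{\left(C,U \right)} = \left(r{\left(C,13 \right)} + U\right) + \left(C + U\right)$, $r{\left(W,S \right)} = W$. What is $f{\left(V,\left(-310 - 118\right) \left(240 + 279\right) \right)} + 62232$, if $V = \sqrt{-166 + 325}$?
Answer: $117765 - \frac{\sqrt{159}}{4} \approx 1.1776 \cdot 10^{5}$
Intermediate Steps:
$V = \sqrt{159} \approx 12.61$
$f{\left(C,U \right)} = - \frac{C}{4} - \frac{U}{4}$ ($f{\left(C,U \right)} = - \frac{\left(C + U\right) + \left(C + U\right)}{8} = - \frac{2 C + 2 U}{8} = - \frac{C}{4} - \frac{U}{4}$)
$f{\left(V,\left(-310 - 118\right) \left(240 + 279\right) \right)} + 62232 = \left(- \frac{\sqrt{159}}{4} - \frac{\left(-310 - 118\right) \left(240 + 279\right)}{4}\right) + 62232 = \left(- \frac{\sqrt{159}}{4} - \frac{\left(-428\right) 519}{4}\right) + 62232 = \left(- \frac{\sqrt{159}}{4} - -55533\right) + 62232 = \left(- \frac{\sqrt{159}}{4} + 55533\right) + 62232 = \left(55533 - \frac{\sqrt{159}}{4}\right) + 62232 = 117765 - \frac{\sqrt{159}}{4}$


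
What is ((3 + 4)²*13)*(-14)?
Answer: -8918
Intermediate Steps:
((3 + 4)²*13)*(-14) = (7²*13)*(-14) = (49*13)*(-14) = 637*(-14) = -8918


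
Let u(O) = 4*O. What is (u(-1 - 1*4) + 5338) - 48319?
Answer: -43001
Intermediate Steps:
(u(-1 - 1*4) + 5338) - 48319 = (4*(-1 - 1*4) + 5338) - 48319 = (4*(-1 - 4) + 5338) - 48319 = (4*(-5) + 5338) - 48319 = (-20 + 5338) - 48319 = 5318 - 48319 = -43001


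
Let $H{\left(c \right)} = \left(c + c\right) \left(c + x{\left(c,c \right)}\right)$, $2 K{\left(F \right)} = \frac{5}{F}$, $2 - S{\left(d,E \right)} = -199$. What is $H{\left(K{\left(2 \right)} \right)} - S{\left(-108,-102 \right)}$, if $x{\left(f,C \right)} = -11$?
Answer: $- \frac{1803}{8} \approx -225.38$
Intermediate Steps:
$S{\left(d,E \right)} = 201$ ($S{\left(d,E \right)} = 2 - -199 = 2 + 199 = 201$)
$K{\left(F \right)} = \frac{5}{2 F}$ ($K{\left(F \right)} = \frac{5 \frac{1}{F}}{2} = \frac{5}{2 F}$)
$H{\left(c \right)} = 2 c \left(-11 + c\right)$ ($H{\left(c \right)} = \left(c + c\right) \left(c - 11\right) = 2 c \left(-11 + c\right)$)
$H{\left(K{\left(2 \right)} \right)} - S{\left(-108,-102 \right)} = 2 \frac{5}{2 \cdot 2} \left(-11 + \frac{5}{2 \cdot 2}\right) - 201 = 2 \cdot \frac{5}{2} \cdot \frac{1}{2} \left(-11 + \frac{5}{2} \cdot \frac{1}{2}\right) - 201 = 2 \cdot \frac{5}{4} \left(-11 + \frac{5}{4}\right) - 201 = 2 \cdot \frac{5}{4} \left(- \frac{39}{4}\right) - 201 = - \frac{195}{8} - 201 = - \frac{1803}{8}$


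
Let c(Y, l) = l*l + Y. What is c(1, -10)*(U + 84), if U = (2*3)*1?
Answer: 9090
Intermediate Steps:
c(Y, l) = Y + l**2 (c(Y, l) = l**2 + Y = Y + l**2)
U = 6 (U = 6*1 = 6)
c(1, -10)*(U + 84) = (1 + (-10)**2)*(6 + 84) = (1 + 100)*90 = 101*90 = 9090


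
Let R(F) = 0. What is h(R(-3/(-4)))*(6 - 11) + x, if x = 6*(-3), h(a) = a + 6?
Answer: -48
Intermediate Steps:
h(a) = 6 + a
x = -18
h(R(-3/(-4)))*(6 - 11) + x = (6 + 0)*(6 - 11) - 18 = 6*(-5) - 18 = -30 - 18 = -48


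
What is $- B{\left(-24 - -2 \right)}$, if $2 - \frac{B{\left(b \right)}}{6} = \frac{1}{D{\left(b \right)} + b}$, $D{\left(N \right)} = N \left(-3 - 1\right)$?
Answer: $- \frac{131}{11} \approx -11.909$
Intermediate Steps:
$D{\left(N \right)} = - 4 N$ ($D{\left(N \right)} = N \left(-4\right) = - 4 N$)
$B{\left(b \right)} = 12 + \frac{2}{b}$ ($B{\left(b \right)} = 12 - \frac{6}{- 4 b + b} = 12 - \frac{6}{\left(-3\right) b} = 12 - 6 \left(- \frac{1}{3 b}\right) = 12 + \frac{2}{b}$)
$- B{\left(-24 - -2 \right)} = - (12 + \frac{2}{-24 - -2}) = - (12 + \frac{2}{-24 + 2}) = - (12 + \frac{2}{-22}) = - (12 + 2 \left(- \frac{1}{22}\right)) = - (12 - \frac{1}{11}) = \left(-1\right) \frac{131}{11} = - \frac{131}{11}$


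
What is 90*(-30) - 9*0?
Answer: -2700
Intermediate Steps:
90*(-30) - 9*0 = -2700 + 0 = -2700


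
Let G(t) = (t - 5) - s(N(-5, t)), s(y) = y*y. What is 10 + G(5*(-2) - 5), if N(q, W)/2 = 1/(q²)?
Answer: -6254/625 ≈ -10.006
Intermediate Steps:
N(q, W) = 2/q² (N(q, W) = 2/(q²) = 2/q²)
s(y) = y²
G(t) = -3129/625 + t (G(t) = (t - 5) - (2/(-5)²)² = (-5 + t) - (2*(1/25))² = (-5 + t) - (2/25)² = (-5 + t) - 1*4/625 = (-5 + t) - 4/625 = -3129/625 + t)
10 + G(5*(-2) - 5) = 10 + (-3129/625 + (5*(-2) - 5)) = 10 + (-3129/625 + (-10 - 5)) = 10 + (-3129/625 - 15) = 10 - 12504/625 = -6254/625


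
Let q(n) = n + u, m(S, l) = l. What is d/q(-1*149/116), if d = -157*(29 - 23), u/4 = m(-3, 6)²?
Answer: -109272/16555 ≈ -6.6005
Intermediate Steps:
u = 144 (u = 4*6² = 4*36 = 144)
d = -942 (d = -157*6 = -942)
q(n) = 144 + n (q(n) = n + 144 = 144 + n)
d/q(-1*149/116) = -942/(144 - 1*149/116) = -942/(144 - 149*1/116) = -942/(144 - 149/116) = -942/16555/116 = -942*116/16555 = -109272/16555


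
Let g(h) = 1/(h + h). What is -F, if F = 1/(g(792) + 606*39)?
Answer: -1584/37436257 ≈ -4.2312e-5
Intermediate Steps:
g(h) = 1/(2*h)
F = 1584/37436257 (F = 1/((1/2)/792 + 606*39) = 1/((1/2)*(1/792) + 23634) = 1/(1/1584 + 23634) = 1/(37436257/1584) = 1584/37436257 ≈ 4.2312e-5)
-F = -1*1584/37436257 = -1584/37436257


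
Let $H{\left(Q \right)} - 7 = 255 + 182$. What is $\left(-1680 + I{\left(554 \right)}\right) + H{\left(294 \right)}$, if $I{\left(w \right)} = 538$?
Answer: $-698$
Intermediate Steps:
$H{\left(Q \right)} = 444$ ($H{\left(Q \right)} = 7 + \left(255 + 182\right) = 7 + 437 = 444$)
$\left(-1680 + I{\left(554 \right)}\right) + H{\left(294 \right)} = \left(-1680 + 538\right) + 444 = -1142 + 444 = -698$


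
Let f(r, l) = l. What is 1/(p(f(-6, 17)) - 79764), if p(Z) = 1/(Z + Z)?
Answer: -34/2711975 ≈ -1.2537e-5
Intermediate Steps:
p(Z) = 1/(2*Z)
1/(p(f(-6, 17)) - 79764) = 1/((1/2)/17 - 79764) = 1/((1/2)*(1/17) - 79764) = 1/(1/34 - 79764) = 1/(-2711975/34) = -34/2711975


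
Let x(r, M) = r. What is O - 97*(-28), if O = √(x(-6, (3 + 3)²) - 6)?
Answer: 2716 + 2*I*√3 ≈ 2716.0 + 3.4641*I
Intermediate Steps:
O = 2*I*√3 (O = √(-6 - 6) = √(-12) = 2*I*√3 ≈ 3.4641*I)
O - 97*(-28) = 2*I*√3 - 97*(-28) = 2*I*√3 + 2716 = 2716 + 2*I*√3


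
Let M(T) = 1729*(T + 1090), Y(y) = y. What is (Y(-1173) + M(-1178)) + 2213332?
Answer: 2060007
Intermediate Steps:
M(T) = 1884610 + 1729*T (M(T) = 1729*(1090 + T) = 1884610 + 1729*T)
(Y(-1173) + M(-1178)) + 2213332 = (-1173 + (1884610 + 1729*(-1178))) + 2213332 = (-1173 + (1884610 - 2036762)) + 2213332 = (-1173 - 152152) + 2213332 = -153325 + 2213332 = 2060007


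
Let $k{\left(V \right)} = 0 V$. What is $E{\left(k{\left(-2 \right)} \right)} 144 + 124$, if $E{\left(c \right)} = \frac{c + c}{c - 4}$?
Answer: $124$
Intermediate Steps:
$k{\left(V \right)} = 0$
$E{\left(c \right)} = \frac{2 c}{-4 + c}$
$E{\left(k{\left(-2 \right)} \right)} 144 + 124 = 2 \cdot 0 \frac{1}{-4 + 0} \cdot 144 + 124 = 2 \cdot 0 \frac{1}{-4} \cdot 144 + 124 = 2 \cdot 0 \left(- \frac{1}{4}\right) 144 + 124 = 0 \cdot 144 + 124 = 0 + 124 = 124$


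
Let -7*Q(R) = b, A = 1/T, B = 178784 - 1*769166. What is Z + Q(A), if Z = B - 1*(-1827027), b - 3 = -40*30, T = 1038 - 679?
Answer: 1236816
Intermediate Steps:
T = 359
B = -590382 (B = 178784 - 769166 = -590382)
b = -1197 (b = 3 - 40*30 = 3 - 1200 = -1197)
A = 1/359 ≈ 0.0027855
Q(R) = 171 (Q(R) = -⅐*(-1197) = 171)
Z = 1236645 (Z = -590382 - 1*(-1827027) = -590382 + 1827027 = 1236645)
Z + Q(A) = 1236645 + 171 = 1236816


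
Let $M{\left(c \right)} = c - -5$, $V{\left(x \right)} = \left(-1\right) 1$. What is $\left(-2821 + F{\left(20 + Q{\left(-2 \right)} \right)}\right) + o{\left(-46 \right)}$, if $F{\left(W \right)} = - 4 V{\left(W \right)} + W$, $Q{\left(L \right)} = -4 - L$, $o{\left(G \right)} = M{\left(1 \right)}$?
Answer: $-2793$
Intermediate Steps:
$V{\left(x \right)} = -1$
$M{\left(c \right)} = 5 + c$ ($M{\left(c \right)} = c + 5 = 5 + c$)
$o{\left(G \right)} = 6$ ($o{\left(G \right)} = 5 + 1 = 6$)
$F{\left(W \right)} = 4 + W$ ($F{\left(W \right)} = \left(-4\right) \left(-1\right) + W = 4 + W$)
$\left(-2821 + F{\left(20 + Q{\left(-2 \right)} \right)}\right) + o{\left(-46 \right)} = \left(-2821 + \left(4 + \left(20 - 2\right)\right)\right) + 6 = \left(-2821 + \left(4 + 18\right)\right) + 6 = \left(-2821 + 22\right) + 6 = -2799 + 6 = -2793$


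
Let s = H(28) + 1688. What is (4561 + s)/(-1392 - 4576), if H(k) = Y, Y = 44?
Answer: -6293/5968 ≈ -1.0545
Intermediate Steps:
H(k) = 44
s = 1732 (s = 44 + 1688 = 1732)
(4561 + s)/(-1392 - 4576) = (4561 + 1732)/(-1392 - 4576) = 6293/(-5968) = 6293*(-1/5968) = -6293/5968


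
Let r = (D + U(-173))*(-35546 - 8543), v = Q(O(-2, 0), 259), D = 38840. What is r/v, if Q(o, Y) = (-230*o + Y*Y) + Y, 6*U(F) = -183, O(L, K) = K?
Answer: -3422144091/134680 ≈ -25409.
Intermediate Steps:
U(F) = -61/2 (U(F) = (⅙)*(-183) = -61/2)
Q(o, Y) = Y + Y² - 230*o (Q(o, Y) = (-230*o + Y²) + Y = (Y² - 230*o) + Y = Y + Y² - 230*o)
v = 67340 (v = 259 + 259² - 230*0 = 259 + 67081 + 0 = 67340)
r = -3422144091/2 (r = (38840 - 61/2)*(-35546 - 8543) = (77619/2)*(-44089) = -3422144091/2 ≈ -1.7111e+9)
r/v = -3422144091/2/67340 = -3422144091/2*1/67340 = -3422144091/134680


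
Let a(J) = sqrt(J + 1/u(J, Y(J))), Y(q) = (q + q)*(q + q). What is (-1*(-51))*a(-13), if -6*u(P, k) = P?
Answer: 51*I*sqrt(2119)/13 ≈ 180.59*I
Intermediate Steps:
Y(q) = 4*q**2 (Y(q) = (2*q)*(2*q) = 4*q**2)
u(P, k) = -P/6
a(J) = sqrt(J - 6/J) (a(J) = sqrt(J + 1/(-J/6)) = sqrt(J - 6/J))
(-1*(-51))*a(-13) = (-1*(-51))*sqrt(-13 - 6/(-13)) = 51*sqrt(-13 - 6*(-1/13)) = 51*sqrt(-13 + 6/13) = 51*sqrt(-163/13) = 51*(I*sqrt(2119)/13) = 51*I*sqrt(2119)/13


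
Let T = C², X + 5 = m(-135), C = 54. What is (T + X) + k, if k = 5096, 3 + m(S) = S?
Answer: 7869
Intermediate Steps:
m(S) = -3 + S
X = -143 (X = -5 + (-3 - 135) = -5 - 138 = -143)
T = 2916 (T = 54² = 2916)
(T + X) + k = (2916 - 143) + 5096 = 2773 + 5096 = 7869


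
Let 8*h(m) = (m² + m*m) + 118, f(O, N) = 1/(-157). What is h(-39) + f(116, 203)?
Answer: 62014/157 ≈ 394.99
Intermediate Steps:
f(O, N) = -1/157
h(m) = 59/4 + m²/4 (h(m) = ((m² + m*m) + 118)/8 = ((m² + m²) + 118)/8 = (2*m² + 118)/8 = (118 + 2*m²)/8 = 59/4 + m²/4)
h(-39) + f(116, 203) = (59/4 + (¼)*(-39)²) - 1/157 = (59/4 + (¼)*1521) - 1/157 = (59/4 + 1521/4) - 1/157 = 395 - 1/157 = 62014/157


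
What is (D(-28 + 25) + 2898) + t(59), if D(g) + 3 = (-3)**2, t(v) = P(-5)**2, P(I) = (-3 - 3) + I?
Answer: 3025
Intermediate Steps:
P(I) = -6 + I
t(v) = 121 (t(v) = (-6 - 5)**2 = (-11)**2 = 121)
D(g) = 6 (D(g) = -3 + (-3)**2 = -3 + 9 = 6)
(D(-28 + 25) + 2898) + t(59) = (6 + 2898) + 121 = 2904 + 121 = 3025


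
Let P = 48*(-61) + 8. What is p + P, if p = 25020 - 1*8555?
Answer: 13545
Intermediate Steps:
p = 16465 (p = 25020 - 8555 = 16465)
P = -2920 (P = -2928 + 8 = -2920)
p + P = 16465 - 2920 = 13545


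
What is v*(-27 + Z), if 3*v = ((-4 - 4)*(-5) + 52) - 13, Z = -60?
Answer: -2291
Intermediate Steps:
v = 79/3 (v = (((-4 - 4)*(-5) + 52) - 13)/3 = ((-8*(-5) + 52) - 13)/3 = ((40 + 52) - 13)/3 = (92 - 13)/3 = (⅓)*79 = 79/3 ≈ 26.333)
v*(-27 + Z) = 79*(-27 - 60)/3 = (79/3)*(-87) = -2291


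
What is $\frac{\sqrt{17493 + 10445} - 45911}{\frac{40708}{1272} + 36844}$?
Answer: $- \frac{14599698}{11726569} + \frac{318 \sqrt{27938}}{11726569} \approx -1.2405$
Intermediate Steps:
$\frac{\sqrt{17493 + 10445} - 45911}{\frac{40708}{1272} + 36844} = \frac{\sqrt{27938} - 45911}{40708 \cdot \frac{1}{1272} + 36844} = \frac{-45911 + \sqrt{27938}}{\frac{10177}{318} + 36844} = \frac{-45911 + \sqrt{27938}}{\frac{11726569}{318}} = \left(-45911 + \sqrt{27938}\right) \frac{318}{11726569} = - \frac{14599698}{11726569} + \frac{318 \sqrt{27938}}{11726569}$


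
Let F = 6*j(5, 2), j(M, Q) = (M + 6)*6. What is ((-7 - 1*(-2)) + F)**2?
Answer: 152881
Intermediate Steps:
j(M, Q) = 36 + 6*M (j(M, Q) = (6 + M)*6 = 36 + 6*M)
F = 396 (F = 6*(36 + 6*5) = 6*(36 + 30) = 6*66 = 396)
((-7 - 1*(-2)) + F)**2 = ((-7 - 1*(-2)) + 396)**2 = ((-7 + 2) + 396)**2 = (-5 + 396)**2 = 391**2 = 152881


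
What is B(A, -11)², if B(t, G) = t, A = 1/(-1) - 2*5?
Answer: 121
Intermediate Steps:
A = -11 (A = 1*(-1) - 10 = -1 - 10 = -11)
B(A, -11)² = (-11)² = 121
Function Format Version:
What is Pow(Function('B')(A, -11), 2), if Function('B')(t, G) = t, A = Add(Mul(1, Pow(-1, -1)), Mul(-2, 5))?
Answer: 121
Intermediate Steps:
A = -11 (A = Add(Mul(1, -1), -10) = Add(-1, -10) = -11)
Pow(Function('B')(A, -11), 2) = Pow(-11, 2) = 121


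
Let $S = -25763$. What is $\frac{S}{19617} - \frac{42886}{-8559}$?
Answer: $\frac{206929715}{55967301} \approx 3.6973$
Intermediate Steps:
$\frac{S}{19617} - \frac{42886}{-8559} = - \frac{25763}{19617} - \frac{42886}{-8559} = \left(-25763\right) \frac{1}{19617} - - \frac{42886}{8559} = - \frac{25763}{19617} + \frac{42886}{8559} = \frac{206929715}{55967301}$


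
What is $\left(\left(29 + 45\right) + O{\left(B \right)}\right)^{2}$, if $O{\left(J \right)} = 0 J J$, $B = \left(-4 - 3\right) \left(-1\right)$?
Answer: $5476$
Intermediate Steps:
$B = 7$ ($B = \left(-7\right) \left(-1\right) = 7$)
$O{\left(J \right)} = 0$ ($O{\left(J \right)} = 0 J = 0$)
$\left(\left(29 + 45\right) + O{\left(B \right)}\right)^{2} = \left(\left(29 + 45\right) + 0\right)^{2} = \left(74 + 0\right)^{2} = 74^{2} = 5476$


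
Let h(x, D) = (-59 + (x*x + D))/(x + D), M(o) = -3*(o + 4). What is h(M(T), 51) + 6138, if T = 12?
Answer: 20710/3 ≈ 6903.3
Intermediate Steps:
M(o) = -12 - 3*o (M(o) = -3*(4 + o) = -12 - 3*o)
h(x, D) = (-59 + D + x**2)/(D + x) (h(x, D) = (-59 + (x**2 + D))/(D + x) = (-59 + (D + x**2))/(D + x) = (-59 + D + x**2)/(D + x))
h(M(T), 51) + 6138 = (-59 + 51 + (-12 - 3*12)**2)/(51 + (-12 - 3*12)) + 6138 = (-59 + 51 + (-12 - 36)**2)/(51 + (-12 - 36)) + 6138 = (-59 + 51 + (-48)**2)/(51 - 48) + 6138 = (-59 + 51 + 2304)/3 + 6138 = (1/3)*2296 + 6138 = 2296/3 + 6138 = 20710/3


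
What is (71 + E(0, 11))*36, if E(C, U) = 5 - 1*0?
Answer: 2736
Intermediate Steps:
E(C, U) = 5 (E(C, U) = 5 + 0 = 5)
(71 + E(0, 11))*36 = (71 + 5)*36 = 76*36 = 2736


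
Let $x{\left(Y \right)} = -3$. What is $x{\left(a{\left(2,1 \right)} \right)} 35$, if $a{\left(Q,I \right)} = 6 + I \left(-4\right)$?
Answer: $-105$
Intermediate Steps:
$a{\left(Q,I \right)} = 6 - 4 I$
$x{\left(a{\left(2,1 \right)} \right)} 35 = \left(-3\right) 35 = -105$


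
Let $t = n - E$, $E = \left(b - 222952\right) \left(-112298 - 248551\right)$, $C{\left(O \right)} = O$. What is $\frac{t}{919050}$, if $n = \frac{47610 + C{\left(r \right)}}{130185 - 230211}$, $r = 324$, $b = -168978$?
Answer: $- \frac{785912887406153}{5107160850} \approx -1.5388 \cdot 10^{5}$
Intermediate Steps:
$n = - \frac{2663}{5557}$ ($n = \frac{47610 + 324}{130185 - 230211} = \frac{47934}{-100026} = 47934 \left(- \frac{1}{100026}\right) = - \frac{2663}{5557} \approx -0.47922$)
$E = 141427548570$ ($E = \left(-168978 - 222952\right) \left(-112298 - 248551\right) = \left(-391930\right) \left(-360849\right) = 141427548570$)
$t = - \frac{785912887406153}{5557}$ ($t = - \frac{2663}{5557} - 141427548570 = - \frac{785912887406153}{5557} \approx -1.4143 \cdot 10^{11}$)
$\frac{t}{919050} = - \frac{785912887406153}{5557 \cdot 919050} = \left(- \frac{785912887406153}{5557}\right) \frac{1}{919050} = - \frac{785912887406153}{5107160850}$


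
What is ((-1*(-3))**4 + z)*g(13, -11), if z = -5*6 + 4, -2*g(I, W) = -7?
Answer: 385/2 ≈ 192.50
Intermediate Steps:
g(I, W) = 7/2 (g(I, W) = -1/2*(-7) = 7/2)
z = -26 (z = -30 + 4 = -26)
((-1*(-3))**4 + z)*g(13, -11) = ((-1*(-3))**4 - 26)*(7/2) = (3**4 - 26)*(7/2) = (81 - 26)*(7/2) = 55*(7/2) = 385/2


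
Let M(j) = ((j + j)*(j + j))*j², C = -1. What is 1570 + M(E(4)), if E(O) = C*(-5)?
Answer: 4070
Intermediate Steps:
E(O) = 5 (E(O) = -1*(-5) = 5)
M(j) = 4*j⁴ (M(j) = ((2*j)*(2*j))*j² = (4*j²)*j² = 4*j⁴)
1570 + M(E(4)) = 1570 + 4*5⁴ = 1570 + 4*625 = 1570 + 2500 = 4070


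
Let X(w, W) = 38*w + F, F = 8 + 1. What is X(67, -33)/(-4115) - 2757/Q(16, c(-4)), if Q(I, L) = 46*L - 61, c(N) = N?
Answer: 2143816/201635 ≈ 10.632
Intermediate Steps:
F = 9
X(w, W) = 9 + 38*w (X(w, W) = 38*w + 9 = 9 + 38*w)
Q(I, L) = -61 + 46*L
X(67, -33)/(-4115) - 2757/Q(16, c(-4)) = (9 + 38*67)/(-4115) - 2757/(-61 + 46*(-4)) = (9 + 2546)*(-1/4115) - 2757/(-61 - 184) = 2555*(-1/4115) - 2757/(-245) = -511/823 - 2757*(-1/245) = -511/823 + 2757/245 = 2143816/201635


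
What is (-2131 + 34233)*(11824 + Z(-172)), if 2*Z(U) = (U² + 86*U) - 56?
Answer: 616101584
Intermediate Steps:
Z(U) = -28 + U²/2 + 43*U (Z(U) = ((U² + 86*U) - 56)/2 = (-56 + U² + 86*U)/2 = -28 + U²/2 + 43*U)
(-2131 + 34233)*(11824 + Z(-172)) = (-2131 + 34233)*(11824 + (-28 + (½)*(-172)² + 43*(-172))) = 32102*(11824 + (-28 + (½)*29584 - 7396)) = 32102*(11824 + (-28 + 14792 - 7396)) = 32102*(11824 + 7368) = 32102*19192 = 616101584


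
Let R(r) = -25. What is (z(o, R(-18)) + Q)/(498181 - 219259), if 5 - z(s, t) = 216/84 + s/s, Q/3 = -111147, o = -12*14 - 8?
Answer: -2334077/1952454 ≈ -1.1955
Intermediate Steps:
o = -176 (o = -168 - 8 = -176)
Q = -333441 (Q = 3*(-111147) = -333441)
z(s, t) = 10/7 (z(s, t) = 5 - (216/84 + s/s) = 5 - (216*(1/84) + 1) = 5 - (18/7 + 1) = 5 - 1*25/7 = 5 - 25/7 = 10/7)
(z(o, R(-18)) + Q)/(498181 - 219259) = (10/7 - 333441)/(498181 - 219259) = -2334077/7/278922 = -2334077/7*1/278922 = -2334077/1952454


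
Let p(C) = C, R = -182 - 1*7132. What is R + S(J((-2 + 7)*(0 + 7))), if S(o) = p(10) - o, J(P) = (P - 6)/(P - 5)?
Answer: -219149/30 ≈ -7305.0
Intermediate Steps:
R = -7314 (R = -182 - 7132 = -7314)
J(P) = (-6 + P)/(-5 + P)
S(o) = 10 - o
R + S(J((-2 + 7)*(0 + 7))) = -7314 + (10 - (-6 + (-2 + 7)*(0 + 7))/(-5 + (-2 + 7)*(0 + 7))) = -7314 + (10 - (-6 + 5*7)/(-5 + 5*7)) = -7314 + (10 - (-6 + 35)/(-5 + 35)) = -7314 + (10 - 29/30) = -7314 + 271/30 = -219149/30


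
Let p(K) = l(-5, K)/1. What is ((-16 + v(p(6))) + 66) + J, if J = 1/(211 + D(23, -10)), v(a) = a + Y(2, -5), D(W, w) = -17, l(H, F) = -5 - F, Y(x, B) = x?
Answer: 7955/194 ≈ 41.005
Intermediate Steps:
p(K) = -5 - K (p(K) = (-5 - K)/1 = (-5 - K)*1 = -5 - K)
v(a) = 2 + a (v(a) = a + 2 = 2 + a)
J = 1/194 (J = 1/(211 - 17) = 1/194 ≈ 0.0051546)
((-16 + v(p(6))) + 66) + J = ((-16 + (2 + (-5 - 1*6))) + 66) + 1/194 = ((-16 + (2 + (-5 - 6))) + 66) + 1/194 = ((-16 + (2 - 11)) + 66) + 1/194 = ((-16 - 9) + 66) + 1/194 = (-25 + 66) + 1/194 = 41 + 1/194 = 7955/194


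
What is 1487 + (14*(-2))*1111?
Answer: -29621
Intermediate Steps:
1487 + (14*(-2))*1111 = 1487 - 28*1111 = 1487 - 31108 = -29621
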